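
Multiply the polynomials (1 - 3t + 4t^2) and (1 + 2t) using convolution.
Ascending coefficients: a = [1, -3, 4], b = [1, 2]. c[0] = 1×1 = 1; c[1] = 1×2 + -3×1 = -1; c[2] = -3×2 + 4×1 = -2; c[3] = 4×2 = 8. Result coefficients: [1, -1, -2, 8] → 1 - t - 2t^2 + 8t^3

1 - t - 2t^2 + 8t^3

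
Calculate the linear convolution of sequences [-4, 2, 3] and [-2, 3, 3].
y[0] = -4×-2 = 8; y[1] = -4×3 + 2×-2 = -16; y[2] = -4×3 + 2×3 + 3×-2 = -12; y[3] = 2×3 + 3×3 = 15; y[4] = 3×3 = 9

[8, -16, -12, 15, 9]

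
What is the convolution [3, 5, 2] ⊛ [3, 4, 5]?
y[0] = 3×3 = 9; y[1] = 3×4 + 5×3 = 27; y[2] = 3×5 + 5×4 + 2×3 = 41; y[3] = 5×5 + 2×4 = 33; y[4] = 2×5 = 10

[9, 27, 41, 33, 10]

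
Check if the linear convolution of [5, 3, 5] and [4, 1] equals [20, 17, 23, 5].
Recompute linear convolution of [5, 3, 5] and [4, 1]: y[0] = 5×4 = 20; y[1] = 5×1 + 3×4 = 17; y[2] = 3×1 + 5×4 = 23; y[3] = 5×1 = 5 → [20, 17, 23, 5]. Given [20, 17, 23, 5] matches, so answer: Yes

Yes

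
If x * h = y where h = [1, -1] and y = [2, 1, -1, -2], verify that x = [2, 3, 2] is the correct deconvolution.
Forward-compute [2, 3, 2] * [1, -1]: y[0] = 2×1 = 2; y[1] = 2×-1 + 3×1 = 1; y[2] = 3×-1 + 2×1 = -1; y[3] = 2×-1 = -2 → [2, 1, -1, -2]. Matches given y = [2, 1, -1, -2], so verified.

Verified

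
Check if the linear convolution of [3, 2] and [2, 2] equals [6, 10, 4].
Recompute linear convolution of [3, 2] and [2, 2]: y[0] = 3×2 = 6; y[1] = 3×2 + 2×2 = 10; y[2] = 2×2 = 4 → [6, 10, 4]. Given [6, 10, 4] matches, so answer: Yes

Yes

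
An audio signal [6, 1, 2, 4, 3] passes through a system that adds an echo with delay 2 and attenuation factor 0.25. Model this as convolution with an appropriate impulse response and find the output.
Direct-path + delayed-attenuated-path model → impulse response h = [1, 0, 0.25] (1 at lag 0, 0.25 at lag 2). Output y[n] = x[n] + 0.25·x[n - 2] (with x[n] = 0 outside 0..4): y[0] = 6 + 0.25×0 = 6; y[1] = 1 + 0.25×0 = 1; y[2] = 2 + 0.25×6 = 3.5; y[3] = 4 + 0.25×1 = 4.25; y[4] = 3 + 0.25×2 = 3.5; y[5] = 0 + 0.25×4 = 1.0; y[6] = 0 + 0.25×3 = 0.75. So y = [6, 1, 3.5, 4.25, 3.5, 1.0, 0.75]

[6, 1, 3.5, 4.25, 3.5, 1.0, 0.75]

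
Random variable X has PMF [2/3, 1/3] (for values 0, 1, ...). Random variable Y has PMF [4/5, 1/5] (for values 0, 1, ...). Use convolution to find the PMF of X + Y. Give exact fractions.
P(X+Y=k) = Σ_i P(X=i)·P(Y=k-i) — a convolution of [2/3, 1/3] and [4/5, 1/5]. P(X+Y=0) = (2/3)×(4/5) = 8/15; P(X+Y=1) = (2/3)×(1/5) + (1/3)×(4/5) = 2/15 + 4/15 = 2/5; P(X+Y=2) = (1/3)×(1/5) = 1/15. PMF: [8/15, 2/5, 1/15] (sums to 1 ✓)

[8/15, 2/5, 1/15]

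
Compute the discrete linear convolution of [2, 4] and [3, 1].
y[0] = 2×3 = 6; y[1] = 2×1 + 4×3 = 14; y[2] = 4×1 = 4

[6, 14, 4]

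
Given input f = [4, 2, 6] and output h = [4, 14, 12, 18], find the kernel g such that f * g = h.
Output length 4 = len(f) + len(g) - 1 ⇒ len(g) = 2. Solve g forward using g[k] = (h[k] - Σ_{i≥1} f[i]·g[k-i]) / f[0]: g[0] = h[0] / f[0] = 4 / 4 = 1; g[1] = (h[1] - 2×1) / f[0] = (14 - 2×1) / 4 = 3. So g = [1, 3]. Forward-check [4, 2, 6] * [1, 3]: h[0] = 4×1 = 4; h[1] = 4×3 + 2×1 = 14; h[2] = 2×3 + 6×1 = 12; h[3] = 6×3 = 18 → [4, 14, 12, 18] ✓

[1, 3]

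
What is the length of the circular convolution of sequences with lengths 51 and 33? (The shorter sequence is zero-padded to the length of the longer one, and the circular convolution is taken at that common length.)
Circular convolution (zero-padding the shorter input) has length max(m, n) = max(51, 33) = 51

51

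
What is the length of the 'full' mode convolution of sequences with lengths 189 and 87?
Linear/full convolution length: m + n - 1 = 189 + 87 - 1 = 275

275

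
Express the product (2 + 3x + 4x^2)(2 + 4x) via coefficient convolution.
Ascending coefficients: a = [2, 3, 4], b = [2, 4]. c[0] = 2×2 = 4; c[1] = 2×4 + 3×2 = 14; c[2] = 3×4 + 4×2 = 20; c[3] = 4×4 = 16. Result coefficients: [4, 14, 20, 16] → 4 + 14x + 20x^2 + 16x^3

4 + 14x + 20x^2 + 16x^3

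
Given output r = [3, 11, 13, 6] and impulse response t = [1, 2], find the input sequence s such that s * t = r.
Deconvolve r=[3, 11, 13, 6] by t=[1, 2]. Since t[0]=1, solve forward: s[0] = r[0] / 1 = 3; s[1] = (r[1] - 3×2) / 1 = 5; s[2] = (r[2] - 5×2) / 1 = 3. So s = [3, 5, 3]. Check by forward convolution: r[0] = 3×1 = 3; r[1] = 3×2 + 5×1 = 11; r[2] = 5×2 + 3×1 = 13; r[3] = 3×2 = 6

[3, 5, 3]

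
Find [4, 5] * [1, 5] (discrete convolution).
y[0] = 4×1 = 4; y[1] = 4×5 + 5×1 = 25; y[2] = 5×5 = 25

[4, 25, 25]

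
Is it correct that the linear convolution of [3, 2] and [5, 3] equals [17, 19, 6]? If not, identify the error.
Recompute linear convolution of [3, 2] and [5, 3]: y[0] = 3×5 = 15; y[1] = 3×3 + 2×5 = 19; y[2] = 2×3 = 6 → [15, 19, 6]. Compare to given [17, 19, 6]: they differ at index 0: given 17, correct 15, so answer: No

No. Error at index 0: given 17, correct 15.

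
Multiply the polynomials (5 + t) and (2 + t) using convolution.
Ascending coefficients: a = [5, 1], b = [2, 1]. c[0] = 5×2 = 10; c[1] = 5×1 + 1×2 = 7; c[2] = 1×1 = 1. Result coefficients: [10, 7, 1] → 10 + 7t + t^2

10 + 7t + t^2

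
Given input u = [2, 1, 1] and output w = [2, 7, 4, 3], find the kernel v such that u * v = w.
Output length 4 = len(u) + len(v) - 1 ⇒ len(v) = 2. Solve v forward using v[k] = (w[k] - Σ_{i≥1} u[i]·v[k-i]) / u[0]: v[0] = w[0] / u[0] = 2 / 2 = 1; v[1] = (w[1] - 1×1) / u[0] = (7 - 1×1) / 2 = 3. So v = [1, 3]. Forward-check [2, 1, 1] * [1, 3]: w[0] = 2×1 = 2; w[1] = 2×3 + 1×1 = 7; w[2] = 1×3 + 1×1 = 4; w[3] = 1×3 = 3 → [2, 7, 4, 3] ✓

[1, 3]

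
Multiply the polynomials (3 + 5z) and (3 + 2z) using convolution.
Ascending coefficients: a = [3, 5], b = [3, 2]. c[0] = 3×3 = 9; c[1] = 3×2 + 5×3 = 21; c[2] = 5×2 = 10. Result coefficients: [9, 21, 10] → 9 + 21z + 10z^2

9 + 21z + 10z^2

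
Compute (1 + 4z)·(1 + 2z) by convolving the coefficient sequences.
Ascending coefficients: a = [1, 4], b = [1, 2]. c[0] = 1×1 = 1; c[1] = 1×2 + 4×1 = 6; c[2] = 4×2 = 8. Result coefficients: [1, 6, 8] → 1 + 6z + 8z^2

1 + 6z + 8z^2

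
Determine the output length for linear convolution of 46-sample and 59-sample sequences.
Linear/full convolution length: m + n - 1 = 46 + 59 - 1 = 104

104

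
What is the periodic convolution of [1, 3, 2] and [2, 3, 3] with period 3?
Use y[k] = Σ_j u[j]·v[(k-j) mod 3]. y[0] = 1×2 + 3×3 + 2×3 = 17; y[1] = 1×3 + 3×2 + 2×3 = 15; y[2] = 1×3 + 3×3 + 2×2 = 16. Result: [17, 15, 16]

[17, 15, 16]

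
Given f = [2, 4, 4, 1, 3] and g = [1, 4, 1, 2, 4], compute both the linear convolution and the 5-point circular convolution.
Linear: y_lin[0] = 2×1 = 2; y_lin[1] = 2×4 + 4×1 = 12; y_lin[2] = 2×1 + 4×4 + 4×1 = 22; y_lin[3] = 2×2 + 4×1 + 4×4 + 1×1 = 25; y_lin[4] = 2×4 + 4×2 + 4×1 + 1×4 + 3×1 = 27; y_lin[5] = 4×4 + 4×2 + 1×1 + 3×4 = 37; y_lin[6] = 4×4 + 1×2 + 3×1 = 21; y_lin[7] = 1×4 + 3×2 = 10; y_lin[8] = 3×4 = 12 → [2, 12, 22, 25, 27, 37, 21, 10, 12]. Circular (length 5): y[0] = 2×1 + 4×4 + 4×2 + 1×1 + 3×4 = 39; y[1] = 2×4 + 4×1 + 4×4 + 1×2 + 3×1 = 33; y[2] = 2×1 + 4×4 + 4×1 + 1×4 + 3×2 = 32; y[3] = 2×2 + 4×1 + 4×4 + 1×1 + 3×4 = 37; y[4] = 2×4 + 4×2 + 4×1 + 1×4 + 3×1 = 27 → [39, 33, 32, 37, 27]

Linear: [2, 12, 22, 25, 27, 37, 21, 10, 12], Circular: [39, 33, 32, 37, 27]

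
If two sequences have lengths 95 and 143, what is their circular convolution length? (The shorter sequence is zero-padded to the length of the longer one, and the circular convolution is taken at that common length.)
Circular convolution (zero-padding the shorter input) has length max(m, n) = max(95, 143) = 143

143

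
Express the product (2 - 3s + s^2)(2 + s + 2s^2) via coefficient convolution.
Ascending coefficients: a = [2, -3, 1], b = [2, 1, 2]. c[0] = 2×2 = 4; c[1] = 2×1 + -3×2 = -4; c[2] = 2×2 + -3×1 + 1×2 = 3; c[3] = -3×2 + 1×1 = -5; c[4] = 1×2 = 2. Result coefficients: [4, -4, 3, -5, 2] → 4 - 4s + 3s^2 - 5s^3 + 2s^4

4 - 4s + 3s^2 - 5s^3 + 2s^4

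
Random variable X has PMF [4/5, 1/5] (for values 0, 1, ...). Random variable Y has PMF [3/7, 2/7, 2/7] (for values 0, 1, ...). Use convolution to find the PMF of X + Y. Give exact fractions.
P(X+Y=k) = Σ_i P(X=i)·P(Y=k-i) — a convolution of [4/5, 1/5] and [3/7, 2/7, 2/7]. P(X+Y=0) = (4/5)×(3/7) = 12/35; P(X+Y=1) = (4/5)×(2/7) + (1/5)×(3/7) = 8/35 + 3/35 = 11/35; P(X+Y=2) = (4/5)×(2/7) + (1/5)×(2/7) = 8/35 + 2/35 = 2/7; P(X+Y=3) = (1/5)×(2/7) = 2/35. PMF: [12/35, 11/35, 2/7, 2/35] (sums to 1 ✓)

[12/35, 11/35, 2/7, 2/35]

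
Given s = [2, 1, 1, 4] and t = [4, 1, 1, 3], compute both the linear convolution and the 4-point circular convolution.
Linear: y_lin[0] = 2×4 = 8; y_lin[1] = 2×1 + 1×4 = 6; y_lin[2] = 2×1 + 1×1 + 1×4 = 7; y_lin[3] = 2×3 + 1×1 + 1×1 + 4×4 = 24; y_lin[4] = 1×3 + 1×1 + 4×1 = 8; y_lin[5] = 1×3 + 4×1 = 7; y_lin[6] = 4×3 = 12 → [8, 6, 7, 24, 8, 7, 12]. Circular (length 4): y[0] = 2×4 + 1×3 + 1×1 + 4×1 = 16; y[1] = 2×1 + 1×4 + 1×3 + 4×1 = 13; y[2] = 2×1 + 1×1 + 1×4 + 4×3 = 19; y[3] = 2×3 + 1×1 + 1×1 + 4×4 = 24 → [16, 13, 19, 24]

Linear: [8, 6, 7, 24, 8, 7, 12], Circular: [16, 13, 19, 24]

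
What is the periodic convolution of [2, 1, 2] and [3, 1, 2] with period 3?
Use y[k] = Σ_j x[j]·h[(k-j) mod 3]. y[0] = 2×3 + 1×2 + 2×1 = 10; y[1] = 2×1 + 1×3 + 2×2 = 9; y[2] = 2×2 + 1×1 + 2×3 = 11. Result: [10, 9, 11]

[10, 9, 11]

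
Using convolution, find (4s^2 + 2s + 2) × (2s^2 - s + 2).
Ascending coefficients: a = [2, 2, 4], b = [2, -1, 2]. c[0] = 2×2 = 4; c[1] = 2×-1 + 2×2 = 2; c[2] = 2×2 + 2×-1 + 4×2 = 10; c[3] = 2×2 + 4×-1 = 0; c[4] = 4×2 = 8. Result coefficients: [4, 2, 10, 0, 8] → 8s^4 + 10s^2 + 2s + 4

8s^4 + 10s^2 + 2s + 4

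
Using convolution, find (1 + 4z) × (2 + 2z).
Ascending coefficients: a = [1, 4], b = [2, 2]. c[0] = 1×2 = 2; c[1] = 1×2 + 4×2 = 10; c[2] = 4×2 = 8. Result coefficients: [2, 10, 8] → 2 + 10z + 8z^2

2 + 10z + 8z^2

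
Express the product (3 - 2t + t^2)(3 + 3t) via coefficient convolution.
Ascending coefficients: a = [3, -2, 1], b = [3, 3]. c[0] = 3×3 = 9; c[1] = 3×3 + -2×3 = 3; c[2] = -2×3 + 1×3 = -3; c[3] = 1×3 = 3. Result coefficients: [9, 3, -3, 3] → 9 + 3t - 3t^2 + 3t^3

9 + 3t - 3t^2 + 3t^3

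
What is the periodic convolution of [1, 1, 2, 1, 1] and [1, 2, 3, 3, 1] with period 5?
Use y[k] = Σ_j f[j]·g[(k-j) mod 5]. y[0] = 1×1 + 1×1 + 2×3 + 1×3 + 1×2 = 13; y[1] = 1×2 + 1×1 + 2×1 + 1×3 + 1×3 = 11; y[2] = 1×3 + 1×2 + 2×1 + 1×1 + 1×3 = 11; y[3] = 1×3 + 1×3 + 2×2 + 1×1 + 1×1 = 12; y[4] = 1×1 + 1×3 + 2×3 + 1×2 + 1×1 = 13. Result: [13, 11, 11, 12, 13]

[13, 11, 11, 12, 13]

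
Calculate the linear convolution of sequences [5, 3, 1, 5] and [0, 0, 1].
y[0] = 5×0 = 0; y[1] = 5×0 + 3×0 = 0; y[2] = 5×1 + 3×0 + 1×0 = 5; y[3] = 3×1 + 1×0 + 5×0 = 3; y[4] = 1×1 + 5×0 = 1; y[5] = 5×1 = 5

[0, 0, 5, 3, 1, 5]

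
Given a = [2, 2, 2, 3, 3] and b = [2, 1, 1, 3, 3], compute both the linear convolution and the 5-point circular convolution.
Linear: y_lin[0] = 2×2 = 4; y_lin[1] = 2×1 + 2×2 = 6; y_lin[2] = 2×1 + 2×1 + 2×2 = 8; y_lin[3] = 2×3 + 2×1 + 2×1 + 3×2 = 16; y_lin[4] = 2×3 + 2×3 + 2×1 + 3×1 + 3×2 = 23; y_lin[5] = 2×3 + 2×3 + 3×1 + 3×1 = 18; y_lin[6] = 2×3 + 3×3 + 3×1 = 18; y_lin[7] = 3×3 + 3×3 = 18; y_lin[8] = 3×3 = 9 → [4, 6, 8, 16, 23, 18, 18, 18, 9]. Circular (length 5): y[0] = 2×2 + 2×3 + 2×3 + 3×1 + 3×1 = 22; y[1] = 2×1 + 2×2 + 2×3 + 3×3 + 3×1 = 24; y[2] = 2×1 + 2×1 + 2×2 + 3×3 + 3×3 = 26; y[3] = 2×3 + 2×1 + 2×1 + 3×2 + 3×3 = 25; y[4] = 2×3 + 2×3 + 2×1 + 3×1 + 3×2 = 23 → [22, 24, 26, 25, 23]

Linear: [4, 6, 8, 16, 23, 18, 18, 18, 9], Circular: [22, 24, 26, 25, 23]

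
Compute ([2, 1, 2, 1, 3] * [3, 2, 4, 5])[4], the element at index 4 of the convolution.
Use y[k] = Σ_i a[i]·b[k-i] at k=4. y[4] = 1×5 + 2×4 + 1×2 + 3×3 = 24

24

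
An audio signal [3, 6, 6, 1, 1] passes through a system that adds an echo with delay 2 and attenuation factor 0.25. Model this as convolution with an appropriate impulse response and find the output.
Direct-path + delayed-attenuated-path model → impulse response h = [1, 0, 0.25] (1 at lag 0, 0.25 at lag 2). Output y[n] = x[n] + 0.25·x[n - 2] (with x[n] = 0 outside 0..4): y[0] = 3 + 0.25×0 = 3; y[1] = 6 + 0.25×0 = 6; y[2] = 6 + 0.25×3 = 6.75; y[3] = 1 + 0.25×6 = 2.5; y[4] = 1 + 0.25×6 = 2.5; y[5] = 0 + 0.25×1 = 0.25; y[6] = 0 + 0.25×1 = 0.25. So y = [3, 6, 6.75, 2.5, 2.5, 0.25, 0.25]

[3, 6, 6.75, 2.5, 2.5, 0.25, 0.25]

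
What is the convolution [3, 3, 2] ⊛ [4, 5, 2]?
y[0] = 3×4 = 12; y[1] = 3×5 + 3×4 = 27; y[2] = 3×2 + 3×5 + 2×4 = 29; y[3] = 3×2 + 2×5 = 16; y[4] = 2×2 = 4

[12, 27, 29, 16, 4]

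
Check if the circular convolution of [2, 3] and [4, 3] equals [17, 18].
Recompute circular convolution of [2, 3] and [4, 3]: y[0] = 2×4 + 3×3 = 17; y[1] = 2×3 + 3×4 = 18 → [17, 18]. Given [17, 18] matches, so answer: Yes

Yes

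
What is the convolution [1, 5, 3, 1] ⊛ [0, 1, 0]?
y[0] = 1×0 = 0; y[1] = 1×1 + 5×0 = 1; y[2] = 1×0 + 5×1 + 3×0 = 5; y[3] = 5×0 + 3×1 + 1×0 = 3; y[4] = 3×0 + 1×1 = 1; y[5] = 1×0 = 0

[0, 1, 5, 3, 1, 0]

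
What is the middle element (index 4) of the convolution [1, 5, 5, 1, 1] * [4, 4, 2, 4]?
Use y[k] = Σ_i a[i]·b[k-i] at k=4. y[4] = 5×4 + 5×2 + 1×4 + 1×4 = 38

38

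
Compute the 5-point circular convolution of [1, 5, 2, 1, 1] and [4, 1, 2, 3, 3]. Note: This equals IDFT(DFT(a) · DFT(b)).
Either evaluate y[k] = Σ_j a[j]·b[(k-j) mod 5] directly, or use IDFT(DFT(a) · DFT(b)). y[0] = 1×4 + 5×3 + 2×3 + 1×2 + 1×1 = 28; y[1] = 1×1 + 5×4 + 2×3 + 1×3 + 1×2 = 32; y[2] = 1×2 + 5×1 + 2×4 + 1×3 + 1×3 = 21; y[3] = 1×3 + 5×2 + 2×1 + 1×4 + 1×3 = 22; y[4] = 1×3 + 5×3 + 2×2 + 1×1 + 1×4 = 27. Result: [28, 32, 21, 22, 27]

[28, 32, 21, 22, 27]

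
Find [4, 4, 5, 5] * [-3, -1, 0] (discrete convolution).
y[0] = 4×-3 = -12; y[1] = 4×-1 + 4×-3 = -16; y[2] = 4×0 + 4×-1 + 5×-3 = -19; y[3] = 4×0 + 5×-1 + 5×-3 = -20; y[4] = 5×0 + 5×-1 = -5; y[5] = 5×0 = 0

[-12, -16, -19, -20, -5, 0]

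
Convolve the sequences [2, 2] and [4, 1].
y[0] = 2×4 = 8; y[1] = 2×1 + 2×4 = 10; y[2] = 2×1 = 2

[8, 10, 2]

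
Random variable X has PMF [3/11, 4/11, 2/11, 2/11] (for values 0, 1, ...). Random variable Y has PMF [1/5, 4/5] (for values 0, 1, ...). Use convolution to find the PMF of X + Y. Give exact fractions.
P(X+Y=k) = Σ_i P(X=i)·P(Y=k-i) — a convolution of [3/11, 4/11, 2/11, 2/11] and [1/5, 4/5]. P(X+Y=0) = (3/11)×(1/5) = 3/55; P(X+Y=1) = (3/11)×(4/5) + (4/11)×(1/5) = 12/55 + 4/55 = 16/55; P(X+Y=2) = (4/11)×(4/5) + (2/11)×(1/5) = 16/55 + 2/55 = 18/55; P(X+Y=3) = (2/11)×(4/5) + (2/11)×(1/5) = 8/55 + 2/55 = 2/11; P(X+Y=4) = (2/11)×(4/5) = 8/55. PMF: [3/55, 16/55, 18/55, 2/11, 8/55] (sums to 1 ✓)

[3/55, 16/55, 18/55, 2/11, 8/55]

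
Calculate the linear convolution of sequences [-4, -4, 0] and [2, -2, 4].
y[0] = -4×2 = -8; y[1] = -4×-2 + -4×2 = 0; y[2] = -4×4 + -4×-2 + 0×2 = -8; y[3] = -4×4 + 0×-2 = -16; y[4] = 0×4 = 0

[-8, 0, -8, -16, 0]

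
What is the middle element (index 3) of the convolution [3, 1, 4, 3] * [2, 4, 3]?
Use y[k] = Σ_i a[i]·b[k-i] at k=3. y[3] = 1×3 + 4×4 + 3×2 = 25

25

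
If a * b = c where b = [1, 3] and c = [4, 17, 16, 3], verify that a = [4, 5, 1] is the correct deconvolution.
Forward-compute [4, 5, 1] * [1, 3]: c[0] = 4×1 = 4; c[1] = 4×3 + 5×1 = 17; c[2] = 5×3 + 1×1 = 16; c[3] = 1×3 = 3 → [4, 17, 16, 3]. Matches given c = [4, 17, 16, 3], so verified.

Verified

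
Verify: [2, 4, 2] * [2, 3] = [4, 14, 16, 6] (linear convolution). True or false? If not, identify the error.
Recompute linear convolution of [2, 4, 2] and [2, 3]: y[0] = 2×2 = 4; y[1] = 2×3 + 4×2 = 14; y[2] = 4×3 + 2×2 = 16; y[3] = 2×3 = 6 → [4, 14, 16, 6]. Given [4, 14, 16, 6] matches, so answer: Yes

Yes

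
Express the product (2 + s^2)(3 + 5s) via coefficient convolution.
Ascending coefficients: a = [2, 0, 1], b = [3, 5]. c[0] = 2×3 = 6; c[1] = 2×5 + 0×3 = 10; c[2] = 0×5 + 1×3 = 3; c[3] = 1×5 = 5. Result coefficients: [6, 10, 3, 5] → 6 + 10s + 3s^2 + 5s^3

6 + 10s + 3s^2 + 5s^3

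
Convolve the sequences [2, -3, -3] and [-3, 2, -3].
y[0] = 2×-3 = -6; y[1] = 2×2 + -3×-3 = 13; y[2] = 2×-3 + -3×2 + -3×-3 = -3; y[3] = -3×-3 + -3×2 = 3; y[4] = -3×-3 = 9

[-6, 13, -3, 3, 9]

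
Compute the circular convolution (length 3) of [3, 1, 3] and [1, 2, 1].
Use y[k] = Σ_j a[j]·b[(k-j) mod 3]. y[0] = 3×1 + 1×1 + 3×2 = 10; y[1] = 3×2 + 1×1 + 3×1 = 10; y[2] = 3×1 + 1×2 + 3×1 = 8. Result: [10, 10, 8]

[10, 10, 8]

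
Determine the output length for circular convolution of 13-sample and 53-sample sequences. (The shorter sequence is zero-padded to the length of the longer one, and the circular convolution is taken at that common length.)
Circular convolution (zero-padding the shorter input) has length max(m, n) = max(13, 53) = 53

53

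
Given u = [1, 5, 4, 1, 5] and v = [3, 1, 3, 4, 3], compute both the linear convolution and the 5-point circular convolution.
Linear: y_lin[0] = 1×3 = 3; y_lin[1] = 1×1 + 5×3 = 16; y_lin[2] = 1×3 + 5×1 + 4×3 = 20; y_lin[3] = 1×4 + 5×3 + 4×1 + 1×3 = 26; y_lin[4] = 1×3 + 5×4 + 4×3 + 1×1 + 5×3 = 51; y_lin[5] = 5×3 + 4×4 + 1×3 + 5×1 = 39; y_lin[6] = 4×3 + 1×4 + 5×3 = 31; y_lin[7] = 1×3 + 5×4 = 23; y_lin[8] = 5×3 = 15 → [3, 16, 20, 26, 51, 39, 31, 23, 15]. Circular (length 5): y[0] = 1×3 + 5×3 + 4×4 + 1×3 + 5×1 = 42; y[1] = 1×1 + 5×3 + 4×3 + 1×4 + 5×3 = 47; y[2] = 1×3 + 5×1 + 4×3 + 1×3 + 5×4 = 43; y[3] = 1×4 + 5×3 + 4×1 + 1×3 + 5×3 = 41; y[4] = 1×3 + 5×4 + 4×3 + 1×1 + 5×3 = 51 → [42, 47, 43, 41, 51]

Linear: [3, 16, 20, 26, 51, 39, 31, 23, 15], Circular: [42, 47, 43, 41, 51]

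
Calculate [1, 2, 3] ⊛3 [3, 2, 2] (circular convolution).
Use y[k] = Σ_j x[j]·h[(k-j) mod 3]. y[0] = 1×3 + 2×2 + 3×2 = 13; y[1] = 1×2 + 2×3 + 3×2 = 14; y[2] = 1×2 + 2×2 + 3×3 = 15. Result: [13, 14, 15]

[13, 14, 15]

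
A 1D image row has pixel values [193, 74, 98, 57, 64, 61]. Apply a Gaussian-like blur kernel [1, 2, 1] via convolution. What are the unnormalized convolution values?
Convolve image row [193, 74, 98, 57, 64, 61] with kernel [1, 2, 1]: y[0] = 193×1 = 193; y[1] = 193×2 + 74×1 = 460; y[2] = 193×1 + 74×2 + 98×1 = 439; y[3] = 74×1 + 98×2 + 57×1 = 327; y[4] = 98×1 + 57×2 + 64×1 = 276; y[5] = 57×1 + 64×2 + 61×1 = 246; y[6] = 64×1 + 61×2 = 186; y[7] = 61×1 = 61 → [193, 460, 439, 327, 276, 246, 186, 61]. Normalization factor = sum(kernel) = 4.

[193, 460, 439, 327, 276, 246, 186, 61]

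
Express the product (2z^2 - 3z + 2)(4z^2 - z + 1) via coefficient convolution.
Ascending coefficients: a = [2, -3, 2], b = [1, -1, 4]. c[0] = 2×1 = 2; c[1] = 2×-1 + -3×1 = -5; c[2] = 2×4 + -3×-1 + 2×1 = 13; c[3] = -3×4 + 2×-1 = -14; c[4] = 2×4 = 8. Result coefficients: [2, -5, 13, -14, 8] → 8z^4 - 14z^3 + 13z^2 - 5z + 2

8z^4 - 14z^3 + 13z^2 - 5z + 2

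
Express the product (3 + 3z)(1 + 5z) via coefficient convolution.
Ascending coefficients: a = [3, 3], b = [1, 5]. c[0] = 3×1 = 3; c[1] = 3×5 + 3×1 = 18; c[2] = 3×5 = 15. Result coefficients: [3, 18, 15] → 3 + 18z + 15z^2

3 + 18z + 15z^2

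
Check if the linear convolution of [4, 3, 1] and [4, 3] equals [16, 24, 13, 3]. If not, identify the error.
Recompute linear convolution of [4, 3, 1] and [4, 3]: y[0] = 4×4 = 16; y[1] = 4×3 + 3×4 = 24; y[2] = 3×3 + 1×4 = 13; y[3] = 1×3 = 3 → [16, 24, 13, 3]. Given [16, 24, 13, 3] matches, so answer: Yes

Yes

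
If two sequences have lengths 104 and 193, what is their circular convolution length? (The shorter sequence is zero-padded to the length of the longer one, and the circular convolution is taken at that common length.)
Circular convolution (zero-padding the shorter input) has length max(m, n) = max(104, 193) = 193

193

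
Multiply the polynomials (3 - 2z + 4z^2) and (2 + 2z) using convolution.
Ascending coefficients: a = [3, -2, 4], b = [2, 2]. c[0] = 3×2 = 6; c[1] = 3×2 + -2×2 = 2; c[2] = -2×2 + 4×2 = 4; c[3] = 4×2 = 8. Result coefficients: [6, 2, 4, 8] → 6 + 2z + 4z^2 + 8z^3

6 + 2z + 4z^2 + 8z^3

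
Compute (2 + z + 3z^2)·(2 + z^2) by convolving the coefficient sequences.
Ascending coefficients: a = [2, 1, 3], b = [2, 0, 1]. c[0] = 2×2 = 4; c[1] = 2×0 + 1×2 = 2; c[2] = 2×1 + 1×0 + 3×2 = 8; c[3] = 1×1 + 3×0 = 1; c[4] = 3×1 = 3. Result coefficients: [4, 2, 8, 1, 3] → 4 + 2z + 8z^2 + z^3 + 3z^4

4 + 2z + 8z^2 + z^3 + 3z^4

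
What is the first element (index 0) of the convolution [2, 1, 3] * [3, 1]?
Use y[k] = Σ_i a[i]·b[k-i] at k=0. y[0] = 2×3 = 6

6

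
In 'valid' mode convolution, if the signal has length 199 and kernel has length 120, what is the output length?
'Valid' mode counts only positions where the kernel fully overlaps the signal: m - n + 1 = 199 - 120 + 1 = 80

80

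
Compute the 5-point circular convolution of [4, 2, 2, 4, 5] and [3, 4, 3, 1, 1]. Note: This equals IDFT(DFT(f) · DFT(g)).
Either evaluate y[k] = Σ_j f[j]·g[(k-j) mod 5] directly, or use IDFT(DFT(f) · DFT(g)). y[0] = 4×3 + 2×1 + 2×1 + 4×3 + 5×4 = 48; y[1] = 4×4 + 2×3 + 2×1 + 4×1 + 5×3 = 43; y[2] = 4×3 + 2×4 + 2×3 + 4×1 + 5×1 = 35; y[3] = 4×1 + 2×3 + 2×4 + 4×3 + 5×1 = 35; y[4] = 4×1 + 2×1 + 2×3 + 4×4 + 5×3 = 43. Result: [48, 43, 35, 35, 43]

[48, 43, 35, 35, 43]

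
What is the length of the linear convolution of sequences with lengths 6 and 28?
Linear/full convolution length: m + n - 1 = 6 + 28 - 1 = 33

33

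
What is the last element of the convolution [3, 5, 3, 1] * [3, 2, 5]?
Use y[k] = Σ_i a[i]·b[k-i] at k=5. y[5] = 1×5 = 5

5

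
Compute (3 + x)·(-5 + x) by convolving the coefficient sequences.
Ascending coefficients: a = [3, 1], b = [-5, 1]. c[0] = 3×-5 = -15; c[1] = 3×1 + 1×-5 = -2; c[2] = 1×1 = 1. Result coefficients: [-15, -2, 1] → -15 - 2x + x^2

-15 - 2x + x^2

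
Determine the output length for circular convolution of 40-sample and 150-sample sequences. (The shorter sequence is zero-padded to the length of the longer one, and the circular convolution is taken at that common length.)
Circular convolution (zero-padding the shorter input) has length max(m, n) = max(40, 150) = 150

150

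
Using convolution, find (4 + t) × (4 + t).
Ascending coefficients: a = [4, 1], b = [4, 1]. c[0] = 4×4 = 16; c[1] = 4×1 + 1×4 = 8; c[2] = 1×1 = 1. Result coefficients: [16, 8, 1] → 16 + 8t + t^2

16 + 8t + t^2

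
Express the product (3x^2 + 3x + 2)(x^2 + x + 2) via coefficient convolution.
Ascending coefficients: a = [2, 3, 3], b = [2, 1, 1]. c[0] = 2×2 = 4; c[1] = 2×1 + 3×2 = 8; c[2] = 2×1 + 3×1 + 3×2 = 11; c[3] = 3×1 + 3×1 = 6; c[4] = 3×1 = 3. Result coefficients: [4, 8, 11, 6, 3] → 3x^4 + 6x^3 + 11x^2 + 8x + 4

3x^4 + 6x^3 + 11x^2 + 8x + 4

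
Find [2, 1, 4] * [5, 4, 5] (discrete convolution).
y[0] = 2×5 = 10; y[1] = 2×4 + 1×5 = 13; y[2] = 2×5 + 1×4 + 4×5 = 34; y[3] = 1×5 + 4×4 = 21; y[4] = 4×5 = 20

[10, 13, 34, 21, 20]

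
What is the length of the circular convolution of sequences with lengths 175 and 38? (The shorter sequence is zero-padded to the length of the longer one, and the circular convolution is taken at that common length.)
Circular convolution (zero-padding the shorter input) has length max(m, n) = max(175, 38) = 175

175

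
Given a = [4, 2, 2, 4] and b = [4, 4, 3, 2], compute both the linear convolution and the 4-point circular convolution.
Linear: y_lin[0] = 4×4 = 16; y_lin[1] = 4×4 + 2×4 = 24; y_lin[2] = 4×3 + 2×4 + 2×4 = 28; y_lin[3] = 4×2 + 2×3 + 2×4 + 4×4 = 38; y_lin[4] = 2×2 + 2×3 + 4×4 = 26; y_lin[5] = 2×2 + 4×3 = 16; y_lin[6] = 4×2 = 8 → [16, 24, 28, 38, 26, 16, 8]. Circular (length 4): y[0] = 4×4 + 2×2 + 2×3 + 4×4 = 42; y[1] = 4×4 + 2×4 + 2×2 + 4×3 = 40; y[2] = 4×3 + 2×4 + 2×4 + 4×2 = 36; y[3] = 4×2 + 2×3 + 2×4 + 4×4 = 38 → [42, 40, 36, 38]

Linear: [16, 24, 28, 38, 26, 16, 8], Circular: [42, 40, 36, 38]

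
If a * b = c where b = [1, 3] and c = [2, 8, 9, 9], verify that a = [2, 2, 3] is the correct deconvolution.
Forward-compute [2, 2, 3] * [1, 3]: c[0] = 2×1 = 2; c[1] = 2×3 + 2×1 = 8; c[2] = 2×3 + 3×1 = 9; c[3] = 3×3 = 9 → [2, 8, 9, 9]. Matches given c = [2, 8, 9, 9], so verified.

Verified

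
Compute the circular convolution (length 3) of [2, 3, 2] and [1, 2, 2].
Use y[k] = Σ_j f[j]·g[(k-j) mod 3]. y[0] = 2×1 + 3×2 + 2×2 = 12; y[1] = 2×2 + 3×1 + 2×2 = 11; y[2] = 2×2 + 3×2 + 2×1 = 12. Result: [12, 11, 12]

[12, 11, 12]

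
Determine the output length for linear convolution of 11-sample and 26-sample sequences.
Linear/full convolution length: m + n - 1 = 11 + 26 - 1 = 36

36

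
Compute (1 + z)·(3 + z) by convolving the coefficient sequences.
Ascending coefficients: a = [1, 1], b = [3, 1]. c[0] = 1×3 = 3; c[1] = 1×1 + 1×3 = 4; c[2] = 1×1 = 1. Result coefficients: [3, 4, 1] → 3 + 4z + z^2

3 + 4z + z^2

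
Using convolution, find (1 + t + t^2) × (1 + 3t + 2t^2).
Ascending coefficients: a = [1, 1, 1], b = [1, 3, 2]. c[0] = 1×1 = 1; c[1] = 1×3 + 1×1 = 4; c[2] = 1×2 + 1×3 + 1×1 = 6; c[3] = 1×2 + 1×3 = 5; c[4] = 1×2 = 2. Result coefficients: [1, 4, 6, 5, 2] → 1 + 4t + 6t^2 + 5t^3 + 2t^4

1 + 4t + 6t^2 + 5t^3 + 2t^4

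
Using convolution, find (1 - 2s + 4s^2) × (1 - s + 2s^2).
Ascending coefficients: a = [1, -2, 4], b = [1, -1, 2]. c[0] = 1×1 = 1; c[1] = 1×-1 + -2×1 = -3; c[2] = 1×2 + -2×-1 + 4×1 = 8; c[3] = -2×2 + 4×-1 = -8; c[4] = 4×2 = 8. Result coefficients: [1, -3, 8, -8, 8] → 1 - 3s + 8s^2 - 8s^3 + 8s^4

1 - 3s + 8s^2 - 8s^3 + 8s^4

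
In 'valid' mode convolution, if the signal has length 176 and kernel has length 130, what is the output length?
'Valid' mode counts only positions where the kernel fully overlaps the signal: m - n + 1 = 176 - 130 + 1 = 47

47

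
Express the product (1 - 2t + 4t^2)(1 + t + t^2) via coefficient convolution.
Ascending coefficients: a = [1, -2, 4], b = [1, 1, 1]. c[0] = 1×1 = 1; c[1] = 1×1 + -2×1 = -1; c[2] = 1×1 + -2×1 + 4×1 = 3; c[3] = -2×1 + 4×1 = 2; c[4] = 4×1 = 4. Result coefficients: [1, -1, 3, 2, 4] → 1 - t + 3t^2 + 2t^3 + 4t^4

1 - t + 3t^2 + 2t^3 + 4t^4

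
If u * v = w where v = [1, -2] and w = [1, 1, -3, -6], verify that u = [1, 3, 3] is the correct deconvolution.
Forward-compute [1, 3, 3] * [1, -2]: w[0] = 1×1 = 1; w[1] = 1×-2 + 3×1 = 1; w[2] = 3×-2 + 3×1 = -3; w[3] = 3×-2 = -6 → [1, 1, -3, -6]. Matches given w = [1, 1, -3, -6], so verified.

Verified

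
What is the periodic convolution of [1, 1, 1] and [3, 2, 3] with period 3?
Use y[k] = Σ_j a[j]·b[(k-j) mod 3]. y[0] = 1×3 + 1×3 + 1×2 = 8; y[1] = 1×2 + 1×3 + 1×3 = 8; y[2] = 1×3 + 1×2 + 1×3 = 8. Result: [8, 8, 8]

[8, 8, 8]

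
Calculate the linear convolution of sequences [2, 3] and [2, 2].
y[0] = 2×2 = 4; y[1] = 2×2 + 3×2 = 10; y[2] = 3×2 = 6

[4, 10, 6]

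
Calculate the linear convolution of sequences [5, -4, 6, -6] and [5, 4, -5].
y[0] = 5×5 = 25; y[1] = 5×4 + -4×5 = 0; y[2] = 5×-5 + -4×4 + 6×5 = -11; y[3] = -4×-5 + 6×4 + -6×5 = 14; y[4] = 6×-5 + -6×4 = -54; y[5] = -6×-5 = 30

[25, 0, -11, 14, -54, 30]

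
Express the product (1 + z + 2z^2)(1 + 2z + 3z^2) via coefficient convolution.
Ascending coefficients: a = [1, 1, 2], b = [1, 2, 3]. c[0] = 1×1 = 1; c[1] = 1×2 + 1×1 = 3; c[2] = 1×3 + 1×2 + 2×1 = 7; c[3] = 1×3 + 2×2 = 7; c[4] = 2×3 = 6. Result coefficients: [1, 3, 7, 7, 6] → 1 + 3z + 7z^2 + 7z^3 + 6z^4

1 + 3z + 7z^2 + 7z^3 + 6z^4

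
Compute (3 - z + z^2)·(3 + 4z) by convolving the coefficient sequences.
Ascending coefficients: a = [3, -1, 1], b = [3, 4]. c[0] = 3×3 = 9; c[1] = 3×4 + -1×3 = 9; c[2] = -1×4 + 1×3 = -1; c[3] = 1×4 = 4. Result coefficients: [9, 9, -1, 4] → 9 + 9z - z^2 + 4z^3

9 + 9z - z^2 + 4z^3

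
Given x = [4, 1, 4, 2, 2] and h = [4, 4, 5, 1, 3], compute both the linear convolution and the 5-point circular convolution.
Linear: y_lin[0] = 4×4 = 16; y_lin[1] = 4×4 + 1×4 = 20; y_lin[2] = 4×5 + 1×4 + 4×4 = 40; y_lin[3] = 4×1 + 1×5 + 4×4 + 2×4 = 33; y_lin[4] = 4×3 + 1×1 + 4×5 + 2×4 + 2×4 = 49; y_lin[5] = 1×3 + 4×1 + 2×5 + 2×4 = 25; y_lin[6] = 4×3 + 2×1 + 2×5 = 24; y_lin[7] = 2×3 + 2×1 = 8; y_lin[8] = 2×3 = 6 → [16, 20, 40, 33, 49, 25, 24, 8, 6]. Circular (length 5): y[0] = 4×4 + 1×3 + 4×1 + 2×5 + 2×4 = 41; y[1] = 4×4 + 1×4 + 4×3 + 2×1 + 2×5 = 44; y[2] = 4×5 + 1×4 + 4×4 + 2×3 + 2×1 = 48; y[3] = 4×1 + 1×5 + 4×4 + 2×4 + 2×3 = 39; y[4] = 4×3 + 1×1 + 4×5 + 2×4 + 2×4 = 49 → [41, 44, 48, 39, 49]

Linear: [16, 20, 40, 33, 49, 25, 24, 8, 6], Circular: [41, 44, 48, 39, 49]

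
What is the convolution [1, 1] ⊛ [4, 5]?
y[0] = 1×4 = 4; y[1] = 1×5 + 1×4 = 9; y[2] = 1×5 = 5

[4, 9, 5]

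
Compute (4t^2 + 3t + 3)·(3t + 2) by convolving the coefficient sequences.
Ascending coefficients: a = [3, 3, 4], b = [2, 3]. c[0] = 3×2 = 6; c[1] = 3×3 + 3×2 = 15; c[2] = 3×3 + 4×2 = 17; c[3] = 4×3 = 12. Result coefficients: [6, 15, 17, 12] → 12t^3 + 17t^2 + 15t + 6

12t^3 + 17t^2 + 15t + 6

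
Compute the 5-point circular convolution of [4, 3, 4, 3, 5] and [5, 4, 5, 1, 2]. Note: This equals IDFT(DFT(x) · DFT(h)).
Either evaluate y[k] = Σ_j x[j]·h[(k-j) mod 5] directly, or use IDFT(DFT(x) · DFT(h)). y[0] = 4×5 + 3×2 + 4×1 + 3×5 + 5×4 = 65; y[1] = 4×4 + 3×5 + 4×2 + 3×1 + 5×5 = 67; y[2] = 4×5 + 3×4 + 4×5 + 3×2 + 5×1 = 63; y[3] = 4×1 + 3×5 + 4×4 + 3×5 + 5×2 = 60; y[4] = 4×2 + 3×1 + 4×5 + 3×4 + 5×5 = 68. Result: [65, 67, 63, 60, 68]

[65, 67, 63, 60, 68]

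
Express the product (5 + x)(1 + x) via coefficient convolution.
Ascending coefficients: a = [5, 1], b = [1, 1]. c[0] = 5×1 = 5; c[1] = 5×1 + 1×1 = 6; c[2] = 1×1 = 1. Result coefficients: [5, 6, 1] → 5 + 6x + x^2

5 + 6x + x^2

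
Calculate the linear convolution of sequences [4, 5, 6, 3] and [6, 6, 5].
y[0] = 4×6 = 24; y[1] = 4×6 + 5×6 = 54; y[2] = 4×5 + 5×6 + 6×6 = 86; y[3] = 5×5 + 6×6 + 3×6 = 79; y[4] = 6×5 + 3×6 = 48; y[5] = 3×5 = 15

[24, 54, 86, 79, 48, 15]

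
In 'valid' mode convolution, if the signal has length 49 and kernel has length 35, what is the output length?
'Valid' mode counts only positions where the kernel fully overlaps the signal: m - n + 1 = 49 - 35 + 1 = 15

15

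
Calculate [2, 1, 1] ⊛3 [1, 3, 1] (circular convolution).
Use y[k] = Σ_j s[j]·t[(k-j) mod 3]. y[0] = 2×1 + 1×1 + 1×3 = 6; y[1] = 2×3 + 1×1 + 1×1 = 8; y[2] = 2×1 + 1×3 + 1×1 = 6. Result: [6, 8, 6]

[6, 8, 6]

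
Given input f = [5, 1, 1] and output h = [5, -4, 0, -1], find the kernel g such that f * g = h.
Output length 4 = len(f) + len(g) - 1 ⇒ len(g) = 2. Solve g forward using g[k] = (h[k] - Σ_{i≥1} f[i]·g[k-i]) / f[0]: g[0] = h[0] / f[0] = 5 / 5 = 1; g[1] = (h[1] - 1×1) / f[0] = (-4 - 1×1) / 5 = -1. So g = [1, -1]. Forward-check [5, 1, 1] * [1, -1]: h[0] = 5×1 = 5; h[1] = 5×-1 + 1×1 = -4; h[2] = 1×-1 + 1×1 = 0; h[3] = 1×-1 = -1 → [5, -4, 0, -1] ✓

[1, -1]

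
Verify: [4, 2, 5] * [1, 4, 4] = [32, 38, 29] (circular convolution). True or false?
Recompute circular convolution of [4, 2, 5] and [1, 4, 4]: y[0] = 4×1 + 2×4 + 5×4 = 32; y[1] = 4×4 + 2×1 + 5×4 = 38; y[2] = 4×4 + 2×4 + 5×1 = 29 → [32, 38, 29]. Given [32, 38, 29] matches, so answer: Yes

Yes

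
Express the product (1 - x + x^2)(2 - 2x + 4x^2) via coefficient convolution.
Ascending coefficients: a = [1, -1, 1], b = [2, -2, 4]. c[0] = 1×2 = 2; c[1] = 1×-2 + -1×2 = -4; c[2] = 1×4 + -1×-2 + 1×2 = 8; c[3] = -1×4 + 1×-2 = -6; c[4] = 1×4 = 4. Result coefficients: [2, -4, 8, -6, 4] → 2 - 4x + 8x^2 - 6x^3 + 4x^4

2 - 4x + 8x^2 - 6x^3 + 4x^4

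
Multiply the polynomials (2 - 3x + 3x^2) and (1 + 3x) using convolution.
Ascending coefficients: a = [2, -3, 3], b = [1, 3]. c[0] = 2×1 = 2; c[1] = 2×3 + -3×1 = 3; c[2] = -3×3 + 3×1 = -6; c[3] = 3×3 = 9. Result coefficients: [2, 3, -6, 9] → 2 + 3x - 6x^2 + 9x^3

2 + 3x - 6x^2 + 9x^3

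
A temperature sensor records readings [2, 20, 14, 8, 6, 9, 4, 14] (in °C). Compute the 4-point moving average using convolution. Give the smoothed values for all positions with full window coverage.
4-point moving average kernel = [1, 1, 1, 1]. Apply in 'valid' mode (full window coverage): avg[0] = (2 + 20 + 14 + 8) / 4 = 11.0; avg[1] = (20 + 14 + 8 + 6) / 4 = 12.0; avg[2] = (14 + 8 + 6 + 9) / 4 = 9.25; avg[3] = (8 + 6 + 9 + 4) / 4 = 6.75; avg[4] = (6 + 9 + 4 + 14) / 4 = 8.25. Smoothed values: [11.0, 12.0, 9.25, 6.75, 8.25]

[11.0, 12.0, 9.25, 6.75, 8.25]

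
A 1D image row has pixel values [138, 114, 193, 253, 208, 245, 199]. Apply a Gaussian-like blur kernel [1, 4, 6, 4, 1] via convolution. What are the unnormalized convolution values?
Convolve image row [138, 114, 193, 253, 208, 245, 199] with kernel [1, 4, 6, 4, 1]: y[0] = 138×1 = 138; y[1] = 138×4 + 114×1 = 666; y[2] = 138×6 + 114×4 + 193×1 = 1477; y[3] = 138×4 + 114×6 + 193×4 + 253×1 = 2261; y[4] = 138×1 + 114×4 + 193×6 + 253×4 + 208×1 = 2972; y[5] = 114×1 + 193×4 + 253×6 + 208×4 + 245×1 = 3481; y[6] = 193×1 + 253×4 + 208×6 + 245×4 + 199×1 = 3632; y[7] = 253×1 + 208×4 + 245×6 + 199×4 = 3351; y[8] = 208×1 + 245×4 + 199×6 = 2382; y[9] = 245×1 + 199×4 = 1041; y[10] = 199×1 = 199 → [138, 666, 1477, 2261, 2972, 3481, 3632, 3351, 2382, 1041, 199]. Normalization factor = sum(kernel) = 16.

[138, 666, 1477, 2261, 2972, 3481, 3632, 3351, 2382, 1041, 199]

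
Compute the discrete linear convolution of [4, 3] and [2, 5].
y[0] = 4×2 = 8; y[1] = 4×5 + 3×2 = 26; y[2] = 3×5 = 15

[8, 26, 15]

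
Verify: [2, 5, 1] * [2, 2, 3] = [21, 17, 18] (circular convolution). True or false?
Recompute circular convolution of [2, 5, 1] and [2, 2, 3]: y[0] = 2×2 + 5×3 + 1×2 = 21; y[1] = 2×2 + 5×2 + 1×3 = 17; y[2] = 2×3 + 5×2 + 1×2 = 18 → [21, 17, 18]. Given [21, 17, 18] matches, so answer: Yes

Yes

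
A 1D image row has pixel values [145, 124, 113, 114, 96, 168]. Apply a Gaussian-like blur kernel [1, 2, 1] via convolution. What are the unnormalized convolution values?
Convolve image row [145, 124, 113, 114, 96, 168] with kernel [1, 2, 1]: y[0] = 145×1 = 145; y[1] = 145×2 + 124×1 = 414; y[2] = 145×1 + 124×2 + 113×1 = 506; y[3] = 124×1 + 113×2 + 114×1 = 464; y[4] = 113×1 + 114×2 + 96×1 = 437; y[5] = 114×1 + 96×2 + 168×1 = 474; y[6] = 96×1 + 168×2 = 432; y[7] = 168×1 = 168 → [145, 414, 506, 464, 437, 474, 432, 168]. Normalization factor = sum(kernel) = 4.

[145, 414, 506, 464, 437, 474, 432, 168]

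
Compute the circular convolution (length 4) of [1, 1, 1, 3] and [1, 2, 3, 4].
Use y[k] = Σ_j x[j]·h[(k-j) mod 4]. y[0] = 1×1 + 1×4 + 1×3 + 3×2 = 14; y[1] = 1×2 + 1×1 + 1×4 + 3×3 = 16; y[2] = 1×3 + 1×2 + 1×1 + 3×4 = 18; y[3] = 1×4 + 1×3 + 1×2 + 3×1 = 12. Result: [14, 16, 18, 12]

[14, 16, 18, 12]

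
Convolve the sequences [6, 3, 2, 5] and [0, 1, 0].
y[0] = 6×0 = 0; y[1] = 6×1 + 3×0 = 6; y[2] = 6×0 + 3×1 + 2×0 = 3; y[3] = 3×0 + 2×1 + 5×0 = 2; y[4] = 2×0 + 5×1 = 5; y[5] = 5×0 = 0

[0, 6, 3, 2, 5, 0]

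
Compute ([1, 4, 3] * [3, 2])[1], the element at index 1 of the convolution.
Use y[k] = Σ_i a[i]·b[k-i] at k=1. y[1] = 1×2 + 4×3 = 14

14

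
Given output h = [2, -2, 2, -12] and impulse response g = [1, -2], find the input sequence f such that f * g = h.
Deconvolve h=[2, -2, 2, -12] by g=[1, -2]. Since g[0]=1, solve forward: f[0] = h[0] / 1 = 2; f[1] = (h[1] - 2×-2) / 1 = 2; f[2] = (h[2] - 2×-2) / 1 = 6. So f = [2, 2, 6]. Check by forward convolution: h[0] = 2×1 = 2; h[1] = 2×-2 + 2×1 = -2; h[2] = 2×-2 + 6×1 = 2; h[3] = 6×-2 = -12

[2, 2, 6]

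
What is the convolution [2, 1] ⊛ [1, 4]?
y[0] = 2×1 = 2; y[1] = 2×4 + 1×1 = 9; y[2] = 1×4 = 4

[2, 9, 4]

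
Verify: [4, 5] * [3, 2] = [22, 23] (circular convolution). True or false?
Recompute circular convolution of [4, 5] and [3, 2]: y[0] = 4×3 + 5×2 = 22; y[1] = 4×2 + 5×3 = 23 → [22, 23]. Given [22, 23] matches, so answer: Yes

Yes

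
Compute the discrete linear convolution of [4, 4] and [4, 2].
y[0] = 4×4 = 16; y[1] = 4×2 + 4×4 = 24; y[2] = 4×2 = 8

[16, 24, 8]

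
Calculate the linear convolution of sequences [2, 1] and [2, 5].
y[0] = 2×2 = 4; y[1] = 2×5 + 1×2 = 12; y[2] = 1×5 = 5

[4, 12, 5]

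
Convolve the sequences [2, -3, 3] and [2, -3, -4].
y[0] = 2×2 = 4; y[1] = 2×-3 + -3×2 = -12; y[2] = 2×-4 + -3×-3 + 3×2 = 7; y[3] = -3×-4 + 3×-3 = 3; y[4] = 3×-4 = -12

[4, -12, 7, 3, -12]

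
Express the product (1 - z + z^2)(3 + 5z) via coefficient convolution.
Ascending coefficients: a = [1, -1, 1], b = [3, 5]. c[0] = 1×3 = 3; c[1] = 1×5 + -1×3 = 2; c[2] = -1×5 + 1×3 = -2; c[3] = 1×5 = 5. Result coefficients: [3, 2, -2, 5] → 3 + 2z - 2z^2 + 5z^3

3 + 2z - 2z^2 + 5z^3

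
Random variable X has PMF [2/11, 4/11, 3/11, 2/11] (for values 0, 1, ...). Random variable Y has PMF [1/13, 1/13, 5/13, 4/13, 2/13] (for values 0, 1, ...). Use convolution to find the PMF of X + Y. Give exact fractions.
P(X+Y=k) = Σ_i P(X=i)·P(Y=k-i) — a convolution of [2/11, 4/11, 3/11, 2/11] and [1/13, 1/13, 5/13, 4/13, 2/13]. P(X+Y=0) = (2/11)×(1/13) = 2/143; P(X+Y=1) = (2/11)×(1/13) + (4/11)×(1/13) = 2/143 + 4/143 = 6/143; P(X+Y=2) = (2/11)×(5/13) + (4/11)×(1/13) + (3/11)×(1/13) = 10/143 + 4/143 + 3/143 = 17/143; P(X+Y=3) = (2/11)×(4/13) + (4/11)×(5/13) + (3/11)×(1/13) + (2/11)×(1/13) = 8/143 + 20/143 + 3/143 + 2/143 = 3/13; P(X+Y=4) = (2/11)×(2/13) + (4/11)×(4/13) + (3/11)×(5/13) + (2/11)×(1/13) = 4/143 + 16/143 + 15/143 + 2/143 = 37/143; P(X+Y=5) = (4/11)×(2/13) + (3/11)×(4/13) + (2/11)×(5/13) = 8/143 + 12/143 + 10/143 = 30/143; P(X+Y=6) = (3/11)×(2/13) + (2/11)×(4/13) = 6/143 + 8/143 = 14/143; P(X+Y=7) = (2/11)×(2/13) = 4/143. PMF: [2/143, 6/143, 17/143, 3/13, 37/143, 30/143, 14/143, 4/143] (sums to 1 ✓)

[2/143, 6/143, 17/143, 3/13, 37/143, 30/143, 14/143, 4/143]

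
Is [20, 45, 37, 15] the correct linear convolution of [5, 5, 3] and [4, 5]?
Recompute linear convolution of [5, 5, 3] and [4, 5]: y[0] = 5×4 = 20; y[1] = 5×5 + 5×4 = 45; y[2] = 5×5 + 3×4 = 37; y[3] = 3×5 = 15 → [20, 45, 37, 15]. Given [20, 45, 37, 15] matches, so answer: Yes

Yes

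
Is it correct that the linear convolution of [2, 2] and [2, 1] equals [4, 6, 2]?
Recompute linear convolution of [2, 2] and [2, 1]: y[0] = 2×2 = 4; y[1] = 2×1 + 2×2 = 6; y[2] = 2×1 = 2 → [4, 6, 2]. Given [4, 6, 2] matches, so answer: Yes

Yes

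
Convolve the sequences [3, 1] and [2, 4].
y[0] = 3×2 = 6; y[1] = 3×4 + 1×2 = 14; y[2] = 1×4 = 4

[6, 14, 4]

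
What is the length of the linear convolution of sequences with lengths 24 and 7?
Linear/full convolution length: m + n - 1 = 24 + 7 - 1 = 30

30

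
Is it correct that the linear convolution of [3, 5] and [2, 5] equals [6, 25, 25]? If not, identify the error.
Recompute linear convolution of [3, 5] and [2, 5]: y[0] = 3×2 = 6; y[1] = 3×5 + 5×2 = 25; y[2] = 5×5 = 25 → [6, 25, 25]. Given [6, 25, 25] matches, so answer: Yes

Yes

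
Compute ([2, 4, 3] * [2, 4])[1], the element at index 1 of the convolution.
Use y[k] = Σ_i a[i]·b[k-i] at k=1. y[1] = 2×4 + 4×2 = 16

16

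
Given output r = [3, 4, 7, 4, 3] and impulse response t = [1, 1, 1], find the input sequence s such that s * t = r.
Deconvolve r=[3, 4, 7, 4, 3] by t=[1, 1, 1]. Since t[0]=1, solve forward: s[0] = r[0] / 1 = 3; s[1] = (r[1] - 3×1) / 1 = 1; s[2] = (r[2] - 1×1 - 3×1) / 1 = 3. So s = [3, 1, 3]. Check by forward convolution: r[0] = 3×1 = 3; r[1] = 3×1 + 1×1 = 4; r[2] = 3×1 + 1×1 + 3×1 = 7; r[3] = 1×1 + 3×1 = 4; r[4] = 3×1 = 3

[3, 1, 3]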